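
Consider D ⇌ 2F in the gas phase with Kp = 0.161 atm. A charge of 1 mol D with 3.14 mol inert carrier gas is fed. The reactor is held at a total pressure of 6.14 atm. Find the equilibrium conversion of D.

X = 0.154

Take 1 mol D as basis and let X be its fractional conversion, so ξ = X.
At extent ξ: n_D = 1 − X; n_F = 2X; n_I = 3.14 (inert).
n_T = Σnᵢ = 4.14 + X.
With p_i = (n_i/n_T)P, Kp = p_F^2 / (p_D).
This yields a degree-2 equation in X; solving on (0,1), X = 0.154.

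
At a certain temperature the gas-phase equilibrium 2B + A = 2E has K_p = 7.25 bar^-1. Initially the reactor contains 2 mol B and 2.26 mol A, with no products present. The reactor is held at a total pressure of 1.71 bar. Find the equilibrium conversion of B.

Take 2 mol B as basis and let X be its fractional conversion, so ξ = X.
At extent ξ: n_B = 2 − 2X; n_A = 2.26 − X; n_E = 2X.
Total moles n_T = 4.26 − X.
Mole fractions y_i = n_i/n_T; K_p = p_E^2 / (p_B^2 p_A) with p_i = y_i·P.
Substituting and setting equal to 7.25 bar^-1 gives a polynomial in X; the root in (0,1) is X = 0.700.

X = 0.700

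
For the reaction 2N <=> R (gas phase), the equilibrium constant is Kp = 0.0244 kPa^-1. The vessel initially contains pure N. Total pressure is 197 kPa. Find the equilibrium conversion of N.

X = 0.778

Take 1 mol N as basis and let X be its fractional conversion, so ξ = 0.5X.
Mole table: n_N = 1 − X; n_R = 0.5X.
n_T = Σnᵢ = 1 − 0.5X.
With p_i = (n_i/n_T)P, Kp = p_R / (p_N^2).
This yields a degree-2 equation in X; solving on (0,1), X = 0.778.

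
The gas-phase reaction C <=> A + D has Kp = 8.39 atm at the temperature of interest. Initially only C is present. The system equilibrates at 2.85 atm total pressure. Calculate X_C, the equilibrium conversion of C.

X = 0.864

Take 1 mol C as basis and let X be its fractional conversion, so ξ = X.
At extent ξ: n_C = 1 − X; n_A = X; n_D = X.
Total moles n_T = 1 + X.
With p_i = (n_i/n_T)P, Kp = p_A p_D / (p_C).
Setting this equal to 8.39 atm and taking the physical root (0 < X < 1) gives X = 0.864.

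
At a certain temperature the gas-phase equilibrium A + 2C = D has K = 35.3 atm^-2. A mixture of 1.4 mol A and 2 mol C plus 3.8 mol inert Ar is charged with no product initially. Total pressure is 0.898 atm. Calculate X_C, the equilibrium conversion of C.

X = 0.544

Take 2 mol C as basis and let X be its fractional conversion, so ξ = X.
At extent ξ: n_A = 1.4 − X; n_C = 2 − 2X; n_D = X; n_I = 3.8 (inert).
n_T = Σnᵢ = 7.2 − 2X.
y_i = n_i/n_T, p_i = y_i·P. K = p_D / (p_A p_C^2).
This yields a degree-3 equation in X; solving on (0,1), X = 0.544.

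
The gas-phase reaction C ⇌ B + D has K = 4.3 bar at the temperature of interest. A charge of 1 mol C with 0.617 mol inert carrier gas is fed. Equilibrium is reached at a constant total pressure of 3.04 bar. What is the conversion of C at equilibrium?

X = 0.809

Let X = conversion of C (basis 1 mol C); extent of reaction ξ = X.
Mole table: n_C = 1 − X; n_B = X; n_D = X; n_I = 0.617 (inert).
n_T = Σnᵢ = 1.62 + X.
Mole fractions y_i = n_i/n_T; K = p_B p_D / (p_C) with p_i = y_i·P.
Equating to 4.3 bar and solving on 0 < X < 1: X = 0.809.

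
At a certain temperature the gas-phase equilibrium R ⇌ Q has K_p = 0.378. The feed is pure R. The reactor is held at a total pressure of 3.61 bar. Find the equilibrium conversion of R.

X = 0.274

Take 1 mol R as basis and let X be its fractional conversion, so ξ = X.
Mole table: n_R = 1 − X; n_Q = X.
Since Δν = 0, n_T = 1 throughout.
With p_i = (n_i/n_T)P, K_p = p_Q / (p_R).
Equating to 0.378 and solving on 0 < X < 1: X = 0.274.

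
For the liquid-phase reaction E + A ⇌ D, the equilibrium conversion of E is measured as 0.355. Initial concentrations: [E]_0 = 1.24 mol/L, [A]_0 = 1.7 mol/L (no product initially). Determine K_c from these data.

Let X = conversion of E.
Concentrations: [E] = 1.24 − 1.24X; [A] = 1.7 − 1.24X; [D] = 1.24X.
At X = 0.355: [E] = 0.8, [A] = 1.26, [D] = 0.44.
K_c = [D] / ([E] [A]) = 0.437 L/mol.

K_c = 0.437 L/mol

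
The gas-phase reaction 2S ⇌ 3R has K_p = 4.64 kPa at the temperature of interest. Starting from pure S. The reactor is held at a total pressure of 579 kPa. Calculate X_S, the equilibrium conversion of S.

X = 0.125

Take 1 mol S as basis and let X be its fractional conversion, so ξ = 0.5X.
Mole table: n_S = 1 − X; n_R = 1.5X.
n_T = Σnᵢ = 1 + 0.5X.
y_i = n_i/n_T, p_i = y_i·P. K_p = p_R^3 / (p_S^2).
This yields a degree-3 equation in X; solving on (0,1), X = 0.125.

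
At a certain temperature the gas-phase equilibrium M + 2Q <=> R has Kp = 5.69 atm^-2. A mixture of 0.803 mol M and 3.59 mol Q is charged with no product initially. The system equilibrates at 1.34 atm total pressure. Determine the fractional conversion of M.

Take 0.803 mol M as basis and let X be its fractional conversion, so ξ = 0.803X.
Mole table: n_M = 0.803 − 0.803X; n_Q = 3.59 − 1.61X; n_R = 0.803X.
Summing: n_T = 4.39 − 1.61X.
With p_i = (n_i/n_T)P, Kp = p_R / (p_M p_Q^2).
This yields a degree-3 equation in X; solving on (0,1), X = 0.847.

X = 0.847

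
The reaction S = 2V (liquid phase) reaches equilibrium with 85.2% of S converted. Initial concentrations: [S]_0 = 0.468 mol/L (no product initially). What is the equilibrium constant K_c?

K_c = 9.18 mol/L

Let X = conversion of S.
Concentrations: [S] = 0.468 − 0.468X; [V] = 0.936X.
At X = 0.852: [S] = 0.0693, [V] = 0.797.
K_c = [V]^2 / ([S]) = 9.18 mol/L.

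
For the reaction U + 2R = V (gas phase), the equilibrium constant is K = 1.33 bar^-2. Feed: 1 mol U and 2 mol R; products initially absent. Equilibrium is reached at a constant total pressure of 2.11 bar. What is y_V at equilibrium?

Basis: 1 mol U initially; let X = conversion of U. Extent ξ = X.
Species balance: n_U = 1 − X; n_R = 2 − 2X; n_V = X.
Total moles n_T = 3 − 2X.
Mole fractions y_i = n_i/n_T; K = p_V / (p_U p_R^2) with p_i = y_i·P.
This yields a degree-3 equation in X; solving on (0,1), X = 0.563.
Then n_V = 0.563, n_T = 1.87, so y_V = 0.300.

y_V = 0.300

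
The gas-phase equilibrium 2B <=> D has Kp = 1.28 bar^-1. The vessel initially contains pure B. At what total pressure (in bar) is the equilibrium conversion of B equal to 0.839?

P = 7.34 bar

Let X = conversion of B (basis 1 mol B); extent of reaction ξ = 0.5X.
Mole table: n_B = 1 − X; n_D = 0.5X.
Total moles n_T = 1 − 0.5X.
Kp = p_D / (p_B^2) with p_i = (n_i/n_T)·P.
At X = 0.839: the mole-fraction product g(X) = Π y_i^ν_i = 9.395. Since Kp = g(X)·P^{-1}, P = (g/Kp)^(1/1) = (9.395/1.28)^(1/1) = 7.34 bar.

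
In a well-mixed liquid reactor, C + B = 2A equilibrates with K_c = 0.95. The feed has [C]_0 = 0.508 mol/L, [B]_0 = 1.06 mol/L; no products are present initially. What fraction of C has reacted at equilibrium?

X = 0.458

Let X = conversion of C; extent ξ = 0.508·X mol/L.
Concentrations: [C] = 0.508 − 0.508X; [B] = 1.06 − 0.508X; [A] = 1.02X.
K_c = [A]^2 / ([C] [B]).
This equals 0.95 at X = 0.458 (the root in 0 < X < 1).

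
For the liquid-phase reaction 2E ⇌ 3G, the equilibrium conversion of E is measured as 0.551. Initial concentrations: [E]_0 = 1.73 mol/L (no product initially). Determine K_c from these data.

K_c = 4.84 mol/L

Let X = conversion of E.
Concentrations: [E] = 1.73 − 1.73X; [G] = 2.59X.
At X = 0.551: [E] = 0.777, [G] = 1.43.
K_c = [G]^3 / ([E]^2) = 4.84 mol/L.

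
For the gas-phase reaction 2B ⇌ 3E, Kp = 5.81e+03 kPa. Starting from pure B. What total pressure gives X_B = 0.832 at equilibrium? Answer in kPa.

Basis: 1 mol B initially; let X = conversion of B. Extent ξ = 0.5X.
Species balance: n_B = 1 − X; n_E = 1.5X.
Summing: n_T = 1 + 0.5X.
Kp = p_E^3 / (p_B^2) with p_i = (n_i/n_T)·P.
At X = 0.832: the mole-fraction product g(X) = Π y_i^ν_i = 48.64. Since Kp = g(X)·P^{1}, P = (Kp/g)^(1/1) = (5.81e+03/48.64)^(1/1) = 119 kPa.

P = 119 kPa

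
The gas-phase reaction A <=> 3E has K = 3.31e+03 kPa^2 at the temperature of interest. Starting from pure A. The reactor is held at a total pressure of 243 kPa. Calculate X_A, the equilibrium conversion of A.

Take 1 mol A as basis and let X be its fractional conversion, so ξ = X.
Moles: n_A = 1 − X; n_E = 3X.
n_T = Σnᵢ = 1 + 2X.
Mole fractions y_i = n_i/n_T; K = p_E^3 / (p_A) with p_i = y_i·P.
Substituting and setting equal to 3.31e+03 kPa^2 gives a polynomial in X; the root in (0,1) is X = 0.143.

X = 0.143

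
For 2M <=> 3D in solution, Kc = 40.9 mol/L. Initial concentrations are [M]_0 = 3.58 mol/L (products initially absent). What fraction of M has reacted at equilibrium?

Let X = conversion of M; extent ξ = 3.58X/2 mol/L.
Concentrations: [M] = 3.58 − 3.58X; [D] = 5.37X.
Kc = [D]^3 / ([M]^2).
Setting equal to 40.9 and solving for X on (0,1) gives X = 0.689.

X = 0.689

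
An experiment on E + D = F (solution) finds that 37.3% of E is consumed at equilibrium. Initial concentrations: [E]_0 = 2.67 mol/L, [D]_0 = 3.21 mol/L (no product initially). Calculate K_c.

Let X = conversion of E.
Concentrations: [E] = 2.67 − 2.67X; [D] = 3.21 − 2.67X; [F] = 2.67X.
At X = 0.373: [E] = 1.67, [D] = 2.21, [F] = 0.996.
K_c = [F] / ([E] [D]) = 0.269 L/mol.

K_c = 0.269 L/mol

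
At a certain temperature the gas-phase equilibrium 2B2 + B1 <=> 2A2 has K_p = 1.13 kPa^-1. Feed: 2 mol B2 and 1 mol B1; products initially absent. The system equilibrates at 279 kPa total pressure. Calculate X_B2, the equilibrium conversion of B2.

X = 0.832

Let X = conversion of B2 (basis 2 mol B2); extent of reaction ξ = X.
Mole table: n_B2 = 2 − 2X; n_B1 = 1 − X; n_A2 = 2X.
Total moles n_T = 3 − X.
y_i = n_i/n_T, p_i = y_i·P. K_p = p_A2^2 / (p_B2^2 p_B1).
Setting this equal to 1.13 kPa^-1 and taking the physical root (0 < X < 1) gives X = 0.832.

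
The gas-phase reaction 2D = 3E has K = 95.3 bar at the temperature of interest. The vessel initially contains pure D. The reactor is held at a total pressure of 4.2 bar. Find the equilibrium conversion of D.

X = 0.776

Take 1 mol D as basis and let X be its fractional conversion, so ξ = 0.5X.
Species balance: n_D = 1 − X; n_E = 1.5X.
Total moles n_T = 1 + 0.5X.
y_i = n_i/n_T, p_i = y_i·P. K = p_E^3 / (p_D^2).
This yields a degree-3 equation in X; solving on (0,1), X = 0.776.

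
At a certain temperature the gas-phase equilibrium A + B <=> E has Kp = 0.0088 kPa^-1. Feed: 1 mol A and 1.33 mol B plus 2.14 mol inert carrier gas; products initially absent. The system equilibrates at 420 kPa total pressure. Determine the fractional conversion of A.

Basis: 1 mol A initially; let X = conversion of A. Extent ξ = X.
Mole table: n_A = 1 − X; n_B = 1.33 − X; n_E = X; n_I = 2.14 (inert).
n_T = Σnᵢ = 4.47 − X.
y_i = n_i/n_T, p_i = y_i·P. Kp = p_E / (p_A p_B).
This yields a degree-2 equation in X; solving on (0,1), X = 0.448.

X = 0.448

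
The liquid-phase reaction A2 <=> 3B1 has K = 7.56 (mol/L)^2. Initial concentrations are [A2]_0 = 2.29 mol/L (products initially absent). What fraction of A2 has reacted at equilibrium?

X = 0.330

Let X = conversion of A2; extent ξ = 2.29·X mol/L.
Concentrations: [A2] = 2.29 − 2.29X; [B1] = 6.87X.
K = [B1]^3 / ([A2]).
This equals 7.56 at X = 0.330 (the root in 0 < X < 1).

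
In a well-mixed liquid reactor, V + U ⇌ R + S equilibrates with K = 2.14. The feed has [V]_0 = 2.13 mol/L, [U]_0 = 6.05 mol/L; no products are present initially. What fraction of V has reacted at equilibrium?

X = 0.837

Let X = conversion of V; extent ξ = 2.13·X mol/L.
Concentrations: [V] = 2.13 − 2.13X; [U] = 6.05 − 2.13X; [R] = 2.13X; [S] = 2.13X.
K = [R] [S] / ([V] [U]).
Setting equal to 2.14 and solving for X on (0,1) gives X = 0.837.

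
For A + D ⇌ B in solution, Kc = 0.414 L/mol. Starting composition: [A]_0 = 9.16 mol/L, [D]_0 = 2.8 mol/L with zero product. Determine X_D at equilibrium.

X = 0.745

Let X = conversion of D; extent ξ = 2.8·X mol/L.
Concentrations: [A] = 9.16 − 2.8X; [D] = 2.8 − 2.8X; [B] = 2.8X.
Kc = [B] / ([A] [D]).
This equals 0.414 at X = 0.745 (the root in 0 < X < 1).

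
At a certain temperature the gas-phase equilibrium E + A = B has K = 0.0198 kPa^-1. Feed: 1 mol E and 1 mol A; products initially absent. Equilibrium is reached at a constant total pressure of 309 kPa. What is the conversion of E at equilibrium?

X = 0.625

Take 1 mol E as basis and let X be its fractional conversion, so ξ = X.
Moles: n_E = 1 − X; n_A = 1 − X; n_B = X.
Summing: n_T = 2 − X.
y_i = n_i/n_T, p_i = y_i·P. K = p_B / (p_E p_A).
Equating to 0.0198 kPa^-1 and solving on 0 < X < 1: X = 0.625.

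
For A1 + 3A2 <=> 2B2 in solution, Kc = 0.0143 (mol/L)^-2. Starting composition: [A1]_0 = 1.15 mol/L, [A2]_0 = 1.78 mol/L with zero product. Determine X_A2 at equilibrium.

X = 0.181

Let X = conversion of A2; extent ξ = 1.78X/3 mol/L.
Concentrations: [A1] = 1.15 − 0.593X; [A2] = 1.78 − 1.78X; [B2] = 1.19X.
Kc = [B2]^2 / ([A1] [A2]^3).
Setting equal to 0.0143 and solving for X on (0,1) gives X = 0.181.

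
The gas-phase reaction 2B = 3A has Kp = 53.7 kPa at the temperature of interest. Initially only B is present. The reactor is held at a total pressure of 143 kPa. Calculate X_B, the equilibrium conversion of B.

Basis: 1 mol B initially; let X = conversion of B. Extent ξ = 0.5X.
Moles: n_B = 1 − X; n_A = 1.5X.
Summing: n_T = 1 + 0.5X.
y_i = n_i/n_T, p_i = y_i·P. Kp = p_A^3 / (p_B^2).
Setting this equal to 53.7 kPa and taking the physical root (0 < X < 1) gives X = 0.373.

X = 0.373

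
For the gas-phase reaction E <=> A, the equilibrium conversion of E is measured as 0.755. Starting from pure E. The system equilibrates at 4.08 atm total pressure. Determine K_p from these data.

K_p = 3.08

Basis: 1 mol E initially; let X = conversion of E. Extent ξ = X.
Mole table: n_E = 1 − X; n_A = X.
n_T stays at 1 (no change in mole number).
At X = 0.755: n_E = 0.245, n_A = 0.755, n_T = 1.
p_i = (n_i/n_T)·P. K_p = p_A / (p_E) = 3.08.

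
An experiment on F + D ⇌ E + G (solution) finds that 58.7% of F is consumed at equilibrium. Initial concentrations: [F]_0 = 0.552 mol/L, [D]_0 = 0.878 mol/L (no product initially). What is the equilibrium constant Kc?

Kc = 0.831

Let X = conversion of F.
Concentrations: [F] = 0.552 − 0.552X; [D] = 0.878 − 0.552X; [E] = 0.552X; [G] = 0.552X.
At X = 0.587: [F] = 0.228, [D] = 0.554, [E] = 0.324, [G] = 0.324.
Kc = [E] [G] / ([F] [D]) = 0.831.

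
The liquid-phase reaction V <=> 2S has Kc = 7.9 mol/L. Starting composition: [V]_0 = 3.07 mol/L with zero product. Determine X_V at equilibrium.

Let X = conversion of V; extent ξ = 3.07·X mol/L.
Concentrations: [V] = 3.07 − 3.07X; [S] = 6.14X.
Kc = [S]^2 / ([V]).
This equals 7.9 at X = 0.543 (the root in 0 < X < 1).

X = 0.543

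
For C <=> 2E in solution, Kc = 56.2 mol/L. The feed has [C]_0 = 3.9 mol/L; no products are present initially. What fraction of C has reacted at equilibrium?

Let X = conversion of C; extent ξ = 3.9·X mol/L.
Concentrations: [C] = 3.9 − 3.9X; [E] = 7.8X.
Kc = [E]^2 / ([C]).
This equals 56.2 at X = 0.815 (the root in 0 < X < 1).

X = 0.815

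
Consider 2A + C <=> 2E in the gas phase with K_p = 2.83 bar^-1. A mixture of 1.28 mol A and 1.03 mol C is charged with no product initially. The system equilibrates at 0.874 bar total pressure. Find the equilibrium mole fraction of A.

y_A = 0.329

Let X = conversion of A (basis 1.28 mol A); extent of reaction ξ = 0.64X.
Species balance: n_A = 1.28 − 1.28X; n_C = 1.03 − 0.64X; n_E = 1.28X.
Summing: n_T = 2.31 − 0.64X.
Mole fractions y_i = n_i/n_T; K_p = p_E^2 / (p_A^2 p_C) with p_i = y_i·P.
Equating to 2.83 bar^-1 and solving on 0 < X < 1: X = 0.485.
Then n_A = 0.659, n_T = 2, so y_A = 0.329.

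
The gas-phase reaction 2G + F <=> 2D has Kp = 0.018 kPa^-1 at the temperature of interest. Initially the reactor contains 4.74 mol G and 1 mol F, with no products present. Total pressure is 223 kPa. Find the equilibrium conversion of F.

X = 0.742

Basis: 1 mol F initially; let X = conversion of F. Extent ξ = X.
At extent ξ: n_G = 4.74 − 2X; n_F = 1 − X; n_D = 2X.
Total moles n_T = 5.74 − X.
y_i = n_i/n_T, p_i = y_i·P. Kp = p_D^2 / (p_G^2 p_F).
Equating to 0.018 kPa^-1 and solving on 0 < X < 1: X = 0.742.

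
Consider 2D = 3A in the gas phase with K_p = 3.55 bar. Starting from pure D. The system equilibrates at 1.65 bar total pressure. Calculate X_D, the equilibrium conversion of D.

X = 0.549

Let X = conversion of D (basis 1 mol D); extent of reaction ξ = 0.5X.
Mole table: n_D = 1 − X; n_A = 1.5X.
Summing: n_T = 1 + 0.5X.
y_i = n_i/n_T, p_i = y_i·P. K_p = p_A^3 / (p_D^2).
Substituting and setting equal to 3.55 bar gives a polynomial in X; the root in (0,1) is X = 0.549.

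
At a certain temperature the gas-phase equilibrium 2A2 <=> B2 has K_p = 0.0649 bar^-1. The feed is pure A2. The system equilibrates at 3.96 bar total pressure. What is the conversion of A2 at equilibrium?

X = 0.298

Basis: 1 mol A2 initially; let X = conversion of A2. Extent ξ = 0.5X.
Mole table: n_A2 = 1 − X; n_B2 = 0.5X.
n_T = Σnᵢ = 1 − 0.5X.
y_i = n_i/n_T, p_i = y_i·P. K_p = p_B2 / (p_A2^2).
Equating to 0.0649 bar^-1 and solving on 0 < X < 1: X = 0.298.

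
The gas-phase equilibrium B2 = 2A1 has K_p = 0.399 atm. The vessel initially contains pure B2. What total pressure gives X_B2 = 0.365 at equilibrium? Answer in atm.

P = 0.649 atm

Let X = conversion of B2 (basis 1 mol B2); extent of reaction ξ = X.
Moles: n_B2 = 1 − X; n_A1 = 2X.
Total moles n_T = 1 + X.
K_p = p_A1^2 / (p_B2) with p_i = (n_i/n_T)·P.
At X = 0.365: the mole-fraction product g(X) = Π y_i^ν_i = 0.6148. Since K_p = g(X)·P^{1}, P = (K_p/g)^(1/1) = (0.399/0.6148)^(1/1) = 0.649 atm.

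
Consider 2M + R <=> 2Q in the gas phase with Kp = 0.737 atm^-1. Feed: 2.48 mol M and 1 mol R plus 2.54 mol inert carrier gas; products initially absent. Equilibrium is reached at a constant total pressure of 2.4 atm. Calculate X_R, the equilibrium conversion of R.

X = 0.380

Take 1 mol R as basis and let X be its fractional conversion, so ξ = X.
Mole table: n_M = 2.48 − 2X; n_R = 1 − X; n_Q = 2X; n_I = 2.54 (inert).
n_T = Σnᵢ = 6.02 − X.
Mole fractions y_i = n_i/n_T; Kp = p_Q^2 / (p_M^2 p_R) with p_i = y_i·P.
Setting this equal to 0.737 atm^-1 and taking the physical root (0 < X < 1) gives X = 0.380.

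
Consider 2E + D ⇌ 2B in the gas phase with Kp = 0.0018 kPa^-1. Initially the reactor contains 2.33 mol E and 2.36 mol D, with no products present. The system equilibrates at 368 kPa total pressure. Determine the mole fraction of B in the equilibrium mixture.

y_B = 0.193

Basis: 2.33 mol E initially; let X = conversion of E. Extent ξ = 1.17X.
Species balance: n_E = 2.33 − 2.33X; n_D = 2.36 − 1.17X; n_B = 2.33X.
Summing: n_T = 4.69 − 1.17X.
With p_i = (n_i/n_T)P, Kp = p_B^2 / (p_E^2 p_D).
Setting this equal to 0.0018 kPa^-1 and taking the physical root (0 < X < 1) gives X = 0.354.
Then n_B = 0.826, n_T = 4.28, so y_B = 0.193.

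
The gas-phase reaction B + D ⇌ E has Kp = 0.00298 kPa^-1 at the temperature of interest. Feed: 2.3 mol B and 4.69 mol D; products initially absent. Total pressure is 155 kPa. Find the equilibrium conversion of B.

Basis: 2.3 mol B initially; let X = conversion of B. Extent ξ = 2.3X.
At extent ξ: n_B = 2.3 − 2.3X; n_D = 4.69 − 2.3X; n_E = 2.3X.
Summing: n_T = 6.99 − 2.3X.
With p_i = (n_i/n_T)P, Kp = p_E / (p_B p_D).
Setting this equal to 0.00298 kPa^-1 and taking the physical root (0 < X < 1) gives X = 0.229.

X = 0.229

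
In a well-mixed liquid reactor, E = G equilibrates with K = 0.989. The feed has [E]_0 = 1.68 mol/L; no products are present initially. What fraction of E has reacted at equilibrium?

Let X = conversion of E; extent ξ = 1.68·X mol/L.
Concentrations: [E] = 1.68 − 1.68X; [G] = 1.68X.
K = [G] / ([E]).
Setting equal to 0.989 and solving for X on (0,1) gives X = 0.497.

X = 0.497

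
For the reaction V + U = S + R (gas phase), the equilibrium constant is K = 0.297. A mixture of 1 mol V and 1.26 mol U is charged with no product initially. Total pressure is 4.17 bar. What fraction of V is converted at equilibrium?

X = 0.395

Let X = conversion of V (basis 1 mol V); extent of reaction ξ = X.
At extent ξ: n_V = 1 − X; n_U = 1.26 − X; n_S = X; n_R = X.
Total moles n_T = 2.26 (Δν = 0, constant).
With p_i = (n_i/n_T)P, K = p_S p_R / (p_V p_U).
Equating to 0.297 and solving on 0 < X < 1: X = 0.395.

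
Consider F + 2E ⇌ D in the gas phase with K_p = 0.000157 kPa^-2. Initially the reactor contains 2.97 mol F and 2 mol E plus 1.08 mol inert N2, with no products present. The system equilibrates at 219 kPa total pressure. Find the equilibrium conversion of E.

Basis: 2 mol E initially; let X = conversion of E. Extent ξ = X.
Mole table: n_F = 2.97 − X; n_E = 2 − 2X; n_D = X; n_I = 1.08 (inert).
n_T = Σnᵢ = 6.05 − 2X.
y_i = n_i/n_T, p_i = y_i·P. K_p = p_D / (p_F p_E^2).
This yields a degree-3 equation in X; solving on (0,1), X = 0.565.

X = 0.565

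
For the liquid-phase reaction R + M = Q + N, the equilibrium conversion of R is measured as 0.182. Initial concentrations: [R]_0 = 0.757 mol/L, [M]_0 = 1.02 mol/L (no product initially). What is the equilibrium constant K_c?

K_c = 0.0347

Let X = conversion of R.
Concentrations: [R] = 0.757 − 0.757X; [M] = 1.02 − 0.757X; [Q] = 0.757X; [N] = 0.757X.
At X = 0.182: [R] = 0.619, [M] = 0.882, [Q] = 0.138, [N] = 0.138.
K_c = [Q] [N] / ([R] [M]) = 0.0347.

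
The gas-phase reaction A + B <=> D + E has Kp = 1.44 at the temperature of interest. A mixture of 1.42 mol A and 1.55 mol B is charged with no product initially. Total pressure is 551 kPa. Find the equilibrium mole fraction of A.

Take 1.42 mol A as basis and let X be its fractional conversion, so ξ = 1.42X.
At extent ξ: n_A = 1.42 − 1.42X; n_B = 1.55 − 1.42X; n_D = 1.42X; n_E = 1.42X.
Total moles n_T = 2.97 (Δν = 0, constant).
Mole fractions y_i = n_i/n_T; Kp = p_D p_E / (p_A p_B) with p_i = y_i·P.
Substituting and setting equal to 1.44 gives a polynomial in X; the root in (0,1) is X = 0.569.
Then n_A = 0.612, n_T = 2.97, so y_A = 0.206.

y_A = 0.206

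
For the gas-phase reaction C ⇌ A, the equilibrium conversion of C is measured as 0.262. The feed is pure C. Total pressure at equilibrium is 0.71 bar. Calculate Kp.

Let X = conversion of C (basis 1 mol C); extent of reaction ξ = X.
Mole table: n_C = 1 − X; n_A = X.
Total moles n_T = 1 (Δν = 0, constant).
At X = 0.262: n_C = 0.738, n_A = 0.262, n_T = 1.
p_i = (n_i/n_T)·P. Kp = p_A / (p_C) = 0.355.

Kp = 0.355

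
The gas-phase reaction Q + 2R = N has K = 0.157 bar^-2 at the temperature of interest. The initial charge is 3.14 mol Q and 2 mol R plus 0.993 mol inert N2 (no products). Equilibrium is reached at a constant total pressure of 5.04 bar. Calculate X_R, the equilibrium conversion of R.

X = 0.460

Take 2 mol R as basis and let X be its fractional conversion, so ξ = X.
Moles: n_Q = 3.14 − X; n_R = 2 − 2X; n_N = X; n_I = 0.993 (inert).
n_T = Σnᵢ = 6.13 − 2X.
y_i = n_i/n_T, p_i = y_i·P. K = p_N / (p_Q p_R^2).
Substituting and setting equal to 0.157 bar^-2 gives a polynomial in X; the root in (0,1) is X = 0.460.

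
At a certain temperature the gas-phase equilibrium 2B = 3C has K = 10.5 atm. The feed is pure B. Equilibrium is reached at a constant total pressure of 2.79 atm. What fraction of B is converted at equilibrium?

Let X = conversion of B (basis 1 mol B); extent of reaction ξ = 0.5X.
Mole table: n_B = 1 − X; n_C = 1.5X.
Summing: n_T = 1 + 0.5X.
Mole fractions y_i = n_i/n_T; K = p_C^3 / (p_B^2) with p_i = y_i·P.
Setting this equal to 10.5 atm and taking the physical root (0 < X < 1) gives X = 0.607.

X = 0.607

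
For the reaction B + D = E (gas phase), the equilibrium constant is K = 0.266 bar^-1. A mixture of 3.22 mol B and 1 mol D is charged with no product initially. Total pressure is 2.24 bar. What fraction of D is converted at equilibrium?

X = 0.307

Basis: 1 mol D initially; let X = conversion of D. Extent ξ = X.
At extent ξ: n_B = 3.22 − X; n_D = 1 − X; n_E = X.
n_T = Σnᵢ = 4.22 − X.
y_i = n_i/n_T, p_i = y_i·P. K = p_E / (p_B p_D).
Equating to 0.266 bar^-1 and solving on 0 < X < 1: X = 0.307.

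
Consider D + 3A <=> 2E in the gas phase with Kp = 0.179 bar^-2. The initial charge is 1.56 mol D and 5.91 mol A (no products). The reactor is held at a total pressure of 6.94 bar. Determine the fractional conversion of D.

X = 0.640

Take 1.56 mol D as basis and let X be its fractional conversion, so ξ = 1.56X.
At extent ξ: n_D = 1.56 − 1.56X; n_A = 5.91 − 4.68X; n_E = 3.12X.
Summing: n_T = 7.47 − 3.12X.
Mole fractions y_i = n_i/n_T; Kp = p_E^2 / (p_D p_A^3) with p_i = y_i·P.
This yields a degree-4 equation in X; solving on (0,1), X = 0.640.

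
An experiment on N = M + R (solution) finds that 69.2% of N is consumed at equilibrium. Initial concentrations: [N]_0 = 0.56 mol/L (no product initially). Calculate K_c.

Let X = conversion of N.
Concentrations: [N] = 0.56 − 0.56X; [M] = 0.56X; [R] = 0.56X.
At X = 0.692: [N] = 0.172, [M] = 0.388, [R] = 0.388.
K_c = [M] [R] / ([N]) = 0.871 mol/L.

K_c = 0.871 mol/L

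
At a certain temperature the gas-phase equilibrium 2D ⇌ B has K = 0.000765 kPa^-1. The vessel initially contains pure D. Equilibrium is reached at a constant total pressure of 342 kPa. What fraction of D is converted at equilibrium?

X = 0.301

Take 1 mol D as basis and let X be its fractional conversion, so ξ = 0.5X.
Species balance: n_D = 1 − X; n_B = 0.5X.
Summing: n_T = 1 − 0.5X.
y_i = n_i/n_T, p_i = y_i·P. K = p_B / (p_D^2).
Equating to 0.000765 kPa^-1 and solving on 0 < X < 1: X = 0.301.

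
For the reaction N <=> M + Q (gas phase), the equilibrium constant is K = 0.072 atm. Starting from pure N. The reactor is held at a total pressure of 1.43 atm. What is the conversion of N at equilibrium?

Take 1 mol N as basis and let X be its fractional conversion, so ξ = X.
Mole table: n_N = 1 − X; n_M = X; n_Q = X.
Summing: n_T = 1 + X.
y_i = n_i/n_T, p_i = y_i·P. K = p_M p_Q / (p_N).
Setting this equal to 0.072 atm and taking the physical root (0 < X < 1) gives X = 0.219.

X = 0.219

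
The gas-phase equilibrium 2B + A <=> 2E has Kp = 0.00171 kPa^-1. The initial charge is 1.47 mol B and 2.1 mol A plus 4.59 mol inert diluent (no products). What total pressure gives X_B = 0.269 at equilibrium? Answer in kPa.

Basis: 1.47 mol B initially; let X = conversion of B. Extent ξ = 0.735X.
Species balance: n_B = 1.47 − 1.47X; n_A = 2.1 − 0.735X; n_E = 1.47X; n_I = 4.59 (inert).
Summing: n_T = 8.16 − 0.735X.
Kp = p_E^2 / (p_B^2 p_A) with p_i = (n_i/n_T)·P.
At X = 0.269: the mole-fraction product g(X) = Π y_i^ν_i = 0.5668. Since Kp = g(X)·P^{-1}, P = (g/Kp)^(1/1) = (0.5668/0.00171)^(1/1) = 331 kPa.

P = 331 kPa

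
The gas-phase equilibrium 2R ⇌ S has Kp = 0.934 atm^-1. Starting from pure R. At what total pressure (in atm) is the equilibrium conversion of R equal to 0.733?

Let X = conversion of R (basis 1 mol R); extent of reaction ξ = 0.5X.
Moles: n_R = 1 − X; n_S = 0.5X.
Summing: n_T = 1 − 0.5X.
Kp = p_S / (p_R^2) with p_i = (n_i/n_T)·P.
At X = 0.733: the mole-fraction product g(X) = Π y_i^ν_i = 3.257. Since Kp = g(X)·P^{-1}, P = (g/Kp)^(1/1) = (3.257/0.934)^(1/1) = 3.49 atm.

P = 3.49 atm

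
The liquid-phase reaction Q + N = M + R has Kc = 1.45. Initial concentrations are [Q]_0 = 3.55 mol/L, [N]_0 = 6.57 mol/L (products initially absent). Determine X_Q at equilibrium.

X = 0.703

Let X = conversion of Q; extent ξ = 3.55·X mol/L.
Concentrations: [Q] = 3.55 − 3.55X; [N] = 6.57 − 3.55X; [M] = 3.55X; [R] = 3.55X.
Kc = [M] [R] / ([Q] [N]).
Equating to 1.45: the physical root is X = 0.703.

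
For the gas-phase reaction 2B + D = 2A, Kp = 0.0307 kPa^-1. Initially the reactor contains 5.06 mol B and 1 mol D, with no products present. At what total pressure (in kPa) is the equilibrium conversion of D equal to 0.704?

P = 87.6 kPa

Basis: 1 mol D initially; let X = conversion of D. Extent ξ = X.
At extent ξ: n_B = 5.06 − 2X; n_D = 1 − X; n_A = 2X.
Summing: n_T = 6.06 − X.
Kp = p_A^2 / (p_B^2 p_D) with p_i = (n_i/n_T)·P.
At X = 0.704: the mole-fraction product g(X) = Π y_i^ν_i = 2.69. Since Kp = g(X)·P^{-1}, P = (g/Kp)^(1/1) = (2.69/0.0307)^(1/1) = 87.6 kPa.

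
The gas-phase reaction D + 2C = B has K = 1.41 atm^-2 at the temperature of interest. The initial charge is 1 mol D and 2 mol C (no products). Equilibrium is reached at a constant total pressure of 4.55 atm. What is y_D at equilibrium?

y_D = 0.163

Basis: 1 mol D initially; let X = conversion of D. Extent ξ = X.
Species balance: n_D = 1 − X; n_C = 2 − 2X; n_B = X.
Summing: n_T = 3 − 2X.
With p_i = (n_i/n_T)P, K = p_B / (p_D p_C^2).
Substituting and setting equal to 1.41 atm^-2 gives a polynomial in X; the root in (0,1) is X = 0.757.
Then n_D = 0.243, n_T = 1.49, so y_D = 0.163.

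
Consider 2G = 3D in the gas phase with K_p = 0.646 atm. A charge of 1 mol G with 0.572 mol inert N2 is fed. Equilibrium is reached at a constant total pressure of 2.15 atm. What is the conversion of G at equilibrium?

X = 0.389

Let X = conversion of G (basis 1 mol G); extent of reaction ξ = 0.5X.
Species balance: n_G = 1 − X; n_D = 1.5X; n_I = 0.572 (inert).
Summing: n_T = 1.57 + 0.5X.
With p_i = (n_i/n_T)P, K_p = p_D^3 / (p_G^2).
Equating to 0.646 atm and solving on 0 < X < 1: X = 0.389.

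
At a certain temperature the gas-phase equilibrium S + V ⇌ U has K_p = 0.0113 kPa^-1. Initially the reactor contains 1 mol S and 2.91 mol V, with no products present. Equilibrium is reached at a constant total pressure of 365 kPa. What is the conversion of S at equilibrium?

X = 0.738

Let X = conversion of S (basis 1 mol S); extent of reaction ξ = X.
Moles: n_S = 1 − X; n_V = 2.91 − X; n_U = X.
Total moles n_T = 3.91 − X.
Mole fractions y_i = n_i/n_T; K_p = p_U / (p_S p_V) with p_i = y_i·P.
Setting this equal to 0.0113 kPa^-1 and taking the physical root (0 < X < 1) gives X = 0.738.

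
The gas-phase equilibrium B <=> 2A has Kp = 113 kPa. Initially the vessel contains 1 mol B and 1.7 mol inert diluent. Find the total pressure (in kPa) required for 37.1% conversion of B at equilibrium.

Basis: 1 mol B initially; let X = conversion of B. Extent ξ = X.
At extent ξ: n_B = 1 − X; n_A = 2X; n_I = 1.7 (inert).
n_T = Σnᵢ = 2.7 + X.
Kp = p_A^2 / (p_B) with p_i = (n_i/n_T)·P.
At X = 0.371: the mole-fraction product g(X) = Π y_i^ν_i = 0.285. Since Kp = g(X)·P^{1}, P = (Kp/g)^(1/1) = (113/0.285)^(1/1) = 396 kPa.

P = 396 kPa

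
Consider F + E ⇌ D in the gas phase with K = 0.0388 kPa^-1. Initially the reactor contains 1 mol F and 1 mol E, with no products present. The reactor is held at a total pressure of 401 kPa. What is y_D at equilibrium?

y_D = 0.605

Let X = conversion of F (basis 1 mol F); extent of reaction ξ = X.
Mole table: n_F = 1 − X; n_E = 1 − X; n_D = X.
n_T = Σnᵢ = 2 − X.
y_i = n_i/n_T, p_i = y_i·P. K = p_D / (p_F p_E).
Substituting and setting equal to 0.0388 kPa^-1 gives a polynomial in X; the root in (0,1) is X = 0.754.
Then n_D = 0.754, n_T = 1.25, so y_D = 0.605.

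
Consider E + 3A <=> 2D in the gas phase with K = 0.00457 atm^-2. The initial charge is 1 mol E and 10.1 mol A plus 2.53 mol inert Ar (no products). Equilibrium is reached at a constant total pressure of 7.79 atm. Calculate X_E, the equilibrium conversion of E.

Basis: 1 mol E initially; let X = conversion of E. Extent ξ = X.
Moles: n_E = 1 − X; n_A = 10.1 − 3X; n_D = 2X; n_I = 2.53 (inert).
Total moles n_T = 13.6 − 2X.
Mole fractions y_i = n_i/n_T; K = p_D^2 / (p_E p_A^3) with p_i = y_i·P.
This yields a degree-4 equation in X; solving on (0,1), X = 0.415.

X = 0.415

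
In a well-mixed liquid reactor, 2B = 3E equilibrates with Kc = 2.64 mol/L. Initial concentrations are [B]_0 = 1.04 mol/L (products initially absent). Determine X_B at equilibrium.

X = 0.541

Let X = conversion of B; extent ξ = 1.04X/2 mol/L.
Concentrations: [B] = 1.04 − 1.04X; [E] = 1.56X.
Kc = [E]^3 / ([B]^2).
Setting equal to 2.64 and solving for X on (0,1) gives X = 0.541.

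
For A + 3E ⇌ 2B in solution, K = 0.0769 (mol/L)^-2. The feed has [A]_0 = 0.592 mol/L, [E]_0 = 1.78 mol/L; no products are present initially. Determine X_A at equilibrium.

Let X = conversion of A; extent ξ = 0.592·X mol/L.
Concentrations: [A] = 0.592 − 0.592X; [E] = 1.78 − 1.78X; [B] = 1.18X.
K = [B]^2 / ([A] [E]^3).
Equating to 0.0769 (mol/L)^-2: the physical root is X = 0.245.

X = 0.245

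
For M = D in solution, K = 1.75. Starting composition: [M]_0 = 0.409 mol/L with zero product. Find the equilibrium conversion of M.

Let X = conversion of M; extent ξ = 0.409·X mol/L.
Concentrations: [M] = 0.409 − 0.409X; [D] = 0.409X.
K = [D] / ([M]).
Setting equal to 1.75 and solving for X on (0,1) gives X = 0.636.

X = 0.636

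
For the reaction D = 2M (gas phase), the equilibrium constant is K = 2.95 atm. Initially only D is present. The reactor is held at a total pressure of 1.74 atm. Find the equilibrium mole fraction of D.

Take 1 mol D as basis and let X be its fractional conversion, so ξ = X.
Moles: n_D = 1 − X; n_M = 2X.
n_T = Σnᵢ = 1 + X.
Mole fractions y_i = n_i/n_T; K = p_M^2 / (p_D) with p_i = y_i·P.
Substituting and setting equal to 2.95 atm gives a polynomial in X; the root in (0,1) is X = 0.546.
Then n_D = 0.454, n_T = 1.55, so y_D = 0.294.

y_D = 0.294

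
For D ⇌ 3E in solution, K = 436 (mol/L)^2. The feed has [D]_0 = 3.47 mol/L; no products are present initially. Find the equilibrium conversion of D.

Let X = conversion of D; extent ξ = 3.47·X mol/L.
Concentrations: [D] = 3.47 − 3.47X; [E] = 10.4X.
K = [E]^3 / ([D]).
This equals 436 at X = 0.721 (the root in 0 < X < 1).

X = 0.721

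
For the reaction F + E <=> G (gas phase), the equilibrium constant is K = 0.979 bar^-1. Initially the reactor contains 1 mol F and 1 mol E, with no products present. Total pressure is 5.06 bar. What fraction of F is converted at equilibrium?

X = 0.590

Let X = conversion of F (basis 1 mol F); extent of reaction ξ = X.
Moles: n_F = 1 − X; n_E = 1 − X; n_G = X.
Total moles n_T = 2 − X.
Mole fractions y_i = n_i/n_T; K = p_G / (p_F p_E) with p_i = y_i·P.
Setting this equal to 0.979 bar^-1 and taking the physical root (0 < X < 1) gives X = 0.590.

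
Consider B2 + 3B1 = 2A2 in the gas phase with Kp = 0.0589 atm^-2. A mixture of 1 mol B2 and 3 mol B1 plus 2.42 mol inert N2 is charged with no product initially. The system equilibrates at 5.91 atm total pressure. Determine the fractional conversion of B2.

X = 0.308

Take 1 mol B2 as basis and let X be its fractional conversion, so ξ = X.
Mole table: n_B2 = 1 − X; n_B1 = 3 − 3X; n_A2 = 2X; n_I = 2.42 (inert).
Summing: n_T = 6.42 − 2X.
Mole fractions y_i = n_i/n_T; Kp = p_A2^2 / (p_B2 p_B1^3) with p_i = y_i·P.
Equating to 0.0589 atm^-2 and solving on 0 < X < 1: X = 0.308.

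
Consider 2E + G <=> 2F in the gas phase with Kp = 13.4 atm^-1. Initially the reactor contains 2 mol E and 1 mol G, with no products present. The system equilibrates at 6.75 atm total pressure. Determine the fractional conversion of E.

Let X = conversion of E (basis 2 mol E); extent of reaction ξ = X.
Moles: n_E = 2 − 2X; n_G = 1 − X; n_F = 2X.
Total moles n_T = 3 − X.
y_i = n_i/n_T, p_i = y_i·P. Kp = p_F^2 / (p_E^2 p_G).
Substituting and setting equal to 13.4 atm^-1 gives a polynomial in X; the root in (0,1) is X = 0.758.

X = 0.758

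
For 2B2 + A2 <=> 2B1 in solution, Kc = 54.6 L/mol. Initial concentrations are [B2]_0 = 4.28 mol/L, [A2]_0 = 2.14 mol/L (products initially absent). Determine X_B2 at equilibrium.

Let X = conversion of B2; extent ξ = 4.28X/2 mol/L.
Concentrations: [B2] = 4.28 − 4.28X; [A2] = 2.14 − 2.14X; [B1] = 4.28X.
Kc = [B1]^2 / ([B2]^2 [A2]).
This equals 54.6 at X = 0.821 (the root in 0 < X < 1).

X = 0.821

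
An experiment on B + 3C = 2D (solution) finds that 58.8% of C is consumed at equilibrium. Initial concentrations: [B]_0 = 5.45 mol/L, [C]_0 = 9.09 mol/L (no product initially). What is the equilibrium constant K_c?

Let X = conversion of C.
Concentrations: [B] = 5.45 − 3.03X; [C] = 9.09 − 9.09X; [D] = 6.06X.
At X = 0.588: [B] = 3.67, [C] = 3.75, [D] = 3.56.
K_c = [D]^2 / ([B] [C]^3) = 0.0659 (mol/L)^-2.

K_c = 0.0659 (mol/L)^-2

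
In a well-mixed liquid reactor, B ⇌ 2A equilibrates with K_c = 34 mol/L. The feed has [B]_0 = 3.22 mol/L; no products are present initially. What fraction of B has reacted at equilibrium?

Let X = conversion of B; extent ξ = 3.22·X mol/L.
Concentrations: [B] = 3.22 − 3.22X; [A] = 6.44X.
K_c = [A]^2 / ([B]).
Solving K_c = 34 for X ∈ (0,1): X = 0.773.

X = 0.773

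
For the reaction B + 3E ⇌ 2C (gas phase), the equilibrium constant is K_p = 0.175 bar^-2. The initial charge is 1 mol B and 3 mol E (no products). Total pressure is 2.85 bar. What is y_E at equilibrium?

y_E = 0.578

Take 1 mol B as basis and let X be its fractional conversion, so ξ = X.
At extent ξ: n_B = 1 − X; n_E = 3 − 3X; n_C = 2X.
Total moles n_T = 4 − 2X.
With p_i = (n_i/n_T)P, K_p = p_C^2 / (p_B p_E^3).
This yields a degree-4 equation in X; solving on (0,1), X = 0.374.
Then n_E = 1.88, n_T = 3.25, so y_E = 0.578.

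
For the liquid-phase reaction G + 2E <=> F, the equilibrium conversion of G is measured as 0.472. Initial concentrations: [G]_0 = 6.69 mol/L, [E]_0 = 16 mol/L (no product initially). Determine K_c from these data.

K_c = 0.00953 (mol/L)^-2

Let X = conversion of G.
Concentrations: [G] = 6.69 − 6.69X; [E] = 16 − 13.4X; [F] = 6.69X.
At X = 0.472: [G] = 3.53, [E] = 9.68, [F] = 3.16.
K_c = [F] / ([G] [E]^2) = 0.00953 (mol/L)^-2.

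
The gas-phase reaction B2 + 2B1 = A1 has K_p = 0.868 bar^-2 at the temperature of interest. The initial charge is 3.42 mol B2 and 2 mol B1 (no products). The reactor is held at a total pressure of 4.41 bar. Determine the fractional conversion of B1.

Basis: 2 mol B1 initially; let X = conversion of B1. Extent ξ = X.
At extent ξ: n_B2 = 3.42 − X; n_B1 = 2 − 2X; n_A1 = X.
Total moles n_T = 5.42 − 2X.
y_i = n_i/n_T, p_i = y_i·P. K_p = p_A1 / (p_B2 p_B1^2).
This yields a degree-3 equation in X; solving on (0,1), X = 0.747.

X = 0.747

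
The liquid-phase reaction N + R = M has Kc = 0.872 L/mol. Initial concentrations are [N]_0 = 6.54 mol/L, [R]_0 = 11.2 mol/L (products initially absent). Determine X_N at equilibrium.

Let X = conversion of N; extent ξ = 6.54·X mol/L.
Concentrations: [N] = 6.54 − 6.54X; [R] = 11.2 − 6.54X; [M] = 6.54X.
Kc = [M] / ([N] [R]).
Solving Kc = 0.872 for X ∈ (0,1): X = 0.834.

X = 0.834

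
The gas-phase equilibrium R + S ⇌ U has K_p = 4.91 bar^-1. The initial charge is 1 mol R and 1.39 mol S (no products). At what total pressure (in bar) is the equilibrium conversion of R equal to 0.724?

Let X = conversion of R (basis 1 mol R); extent of reaction ξ = X.
Species balance: n_R = 1 − X; n_S = 1.39 − X; n_U = X.
n_T = Σnᵢ = 2.39 − X.
K_p = p_U / (p_R p_S) with p_i = (n_i/n_T)·P.
At X = 0.724: the mole-fraction product g(X) = Π y_i^ν_i = 6.562. Since K_p = g(X)·P^{-1}, P = (g/K_p)^(1/1) = (6.562/4.91)^(1/1) = 1.34 bar.

P = 1.34 bar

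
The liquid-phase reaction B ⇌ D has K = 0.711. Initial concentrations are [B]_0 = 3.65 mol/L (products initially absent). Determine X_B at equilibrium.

Let X = conversion of B; extent ξ = 3.65·X mol/L.
Concentrations: [B] = 3.65 − 3.65X; [D] = 3.65X.
K = [D] / ([B]).
This equals 0.711 at X = 0.416 (the root in 0 < X < 1).

X = 0.416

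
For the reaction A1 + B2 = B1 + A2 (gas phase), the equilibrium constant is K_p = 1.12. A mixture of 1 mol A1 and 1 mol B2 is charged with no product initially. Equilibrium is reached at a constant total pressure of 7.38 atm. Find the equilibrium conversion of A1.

Basis: 1 mol A1 initially; let X = conversion of A1. Extent ξ = X.
Moles: n_A1 = 1 − X; n_B2 = 1 − X; n_B1 = X; n_A2 = X.
n_T stays at 2 (no change in mole number).
Mole fractions y_i = n_i/n_T; K_p = p_B1 p_A2 / (p_A1 p_B2) with p_i = y_i·P.
Substituting and setting equal to 1.12 gives a polynomial in X; the root in (0,1) is X = 0.514.

X = 0.514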